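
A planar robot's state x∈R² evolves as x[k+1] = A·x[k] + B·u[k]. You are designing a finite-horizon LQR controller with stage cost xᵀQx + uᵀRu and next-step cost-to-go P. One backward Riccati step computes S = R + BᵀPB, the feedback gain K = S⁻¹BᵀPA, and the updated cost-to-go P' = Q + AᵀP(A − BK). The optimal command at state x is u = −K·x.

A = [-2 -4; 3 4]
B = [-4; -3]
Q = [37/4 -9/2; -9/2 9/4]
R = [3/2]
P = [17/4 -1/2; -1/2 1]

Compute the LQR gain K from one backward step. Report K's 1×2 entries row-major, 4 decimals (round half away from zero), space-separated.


0.4211 0.8722

BᵀP = [-15.5000 -1.0000]
S = R + BᵀPB = [3/2] + [65.0000] = [66.5000]
BᵀPA = [28.0000 58.0000]
K = S⁻¹·BᵀPA = [0.4211 0.8722]
A−BK = [-0.3158 -0.5113; 4.2632 6.6165]
AᵀP(A−BK) = [20.2105 31.5789; 31.5789 49.4135]
P' = Q + AᵀP(A−BK) = [29.4605 27.0789; 27.0789 51.6635]
tr(P') = 81.1241


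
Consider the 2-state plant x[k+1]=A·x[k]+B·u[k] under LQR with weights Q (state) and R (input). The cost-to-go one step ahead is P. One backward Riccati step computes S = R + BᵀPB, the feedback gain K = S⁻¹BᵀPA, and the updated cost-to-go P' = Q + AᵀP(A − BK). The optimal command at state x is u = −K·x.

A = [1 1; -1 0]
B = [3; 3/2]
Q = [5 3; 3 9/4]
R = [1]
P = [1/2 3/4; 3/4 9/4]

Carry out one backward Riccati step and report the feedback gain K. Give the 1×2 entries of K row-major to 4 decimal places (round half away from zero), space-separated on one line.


-0.1733 0.1516

BᵀP = [2.6250 5.6250]
S = R + BᵀPB = [1] + [16.3125] = [17.3125]
BᵀPA = [-3.0000 2.6250]
K = S⁻¹·BᵀPA = [-0.1733 0.1516]
A−BK = [1.5199 0.5451; -0.7401 -0.2274]
AᵀP(A−BK) = [0.7301 0.2049; 0.2049 0.1020]
P' = Q + AᵀP(A−BK) = [5.7301 3.2049; 3.2049 2.3520]
tr(P') = 8.0821


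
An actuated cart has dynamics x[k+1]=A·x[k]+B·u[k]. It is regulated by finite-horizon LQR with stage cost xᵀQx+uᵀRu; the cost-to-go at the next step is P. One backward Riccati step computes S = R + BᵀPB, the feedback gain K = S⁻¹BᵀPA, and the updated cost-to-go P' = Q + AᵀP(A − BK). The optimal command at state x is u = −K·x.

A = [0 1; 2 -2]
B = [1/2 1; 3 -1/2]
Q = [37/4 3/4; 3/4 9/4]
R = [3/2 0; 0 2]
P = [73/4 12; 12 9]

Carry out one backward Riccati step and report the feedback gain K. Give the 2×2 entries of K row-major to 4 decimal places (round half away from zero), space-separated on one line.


BᵀP = [45.1250 33.0000; 12.2500 7.5000]
S = R + BᵀPB = [3/2 0; 0 2] + [121.5625 28.6250; 28.6250 8.5000] = [123.0625 28.6250; 28.6250 10.5000]
BᵀPA = [66.0000 -20.8750; 15.0000 -2.7500]
K = S⁻¹·BᵀPA = [0.5576 -0.2971; -0.0916 0.5481]
A−BK = [-0.1872 0.6005; 0.2813 -0.8346]
AᵀP(A−BK) = [0.5711 -0.6116; -0.6116 1.5549]
P' = Q + AᵀP(A−BK) = [9.8211 0.1384; 0.1384 3.8049]
tr(P') = 13.6260

0.5576 -0.2971 -0.0916 0.5481


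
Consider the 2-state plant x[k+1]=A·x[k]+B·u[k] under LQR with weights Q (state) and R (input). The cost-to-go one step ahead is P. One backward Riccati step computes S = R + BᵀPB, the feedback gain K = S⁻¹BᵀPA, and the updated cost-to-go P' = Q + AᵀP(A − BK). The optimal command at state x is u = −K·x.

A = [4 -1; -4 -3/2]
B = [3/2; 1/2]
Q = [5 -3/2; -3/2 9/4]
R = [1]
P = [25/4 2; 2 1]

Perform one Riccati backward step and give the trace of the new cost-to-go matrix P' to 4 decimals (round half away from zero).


BᵀP = [10.3750 3.5000]
S = R + BᵀPB = [1] + [17.3125] = [18.3125]
BᵀPA = [27.5000 -15.6250]
K = S⁻¹·BᵀPA = [1.5017 -0.8532]
A−BK = [1.7474 0.2799; -4.7509 -1.0734]
AᵀP(A−BK) = [10.7031 0.4642; 0.4642 1.1681]
P' = Q + AᵀP(A−BK) = [15.7031 -1.0358; -1.0358 3.4181]
tr(P') = 19.1212

19.1212


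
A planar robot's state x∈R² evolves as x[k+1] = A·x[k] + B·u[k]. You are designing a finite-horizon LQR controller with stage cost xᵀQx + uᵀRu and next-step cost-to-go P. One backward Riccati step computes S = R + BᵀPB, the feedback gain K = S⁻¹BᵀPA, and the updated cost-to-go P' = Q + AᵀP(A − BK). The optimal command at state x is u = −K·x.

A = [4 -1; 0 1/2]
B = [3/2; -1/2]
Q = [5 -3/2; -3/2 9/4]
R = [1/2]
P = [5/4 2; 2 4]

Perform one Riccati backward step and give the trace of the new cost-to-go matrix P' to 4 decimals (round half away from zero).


18.0595

BᵀP = [0.8750 1.0000]
S = R + BᵀPB = [1/2] + [0.8125] = [1.3125]
BᵀPA = [3.5000 -0.3750]
K = S⁻¹·BᵀPA = [2.6667 -0.2857]
A−BK = [0.0000 -0.5714; 1.3333 0.3571]
AᵀP(A−BK) = [10.6667 0.0000; 0.0000 0.1429]
P' = Q + AᵀP(A−BK) = [15.6667 -1.5000; -1.5000 2.3929]
tr(P') = 18.0595


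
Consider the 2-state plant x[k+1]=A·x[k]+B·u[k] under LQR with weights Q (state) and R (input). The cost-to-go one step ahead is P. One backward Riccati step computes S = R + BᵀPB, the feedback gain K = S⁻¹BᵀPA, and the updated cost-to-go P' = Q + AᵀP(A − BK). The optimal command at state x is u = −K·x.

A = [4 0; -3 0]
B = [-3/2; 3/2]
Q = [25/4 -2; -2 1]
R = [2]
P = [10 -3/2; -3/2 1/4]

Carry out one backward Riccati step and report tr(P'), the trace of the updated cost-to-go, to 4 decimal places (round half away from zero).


19.7313

BᵀP = [-17.2500 2.6250]
S = R + BᵀPB = [2] + [29.8125] = [31.8125]
BᵀPA = [-76.8750 0.0000]
K = S⁻¹·BᵀPA = [-2.4165 0.0000]
A−BK = [0.3752 0.0000; 0.6248 0.0000]
AᵀP(A−BK) = [12.4813 0.0000; 0.0000 0.0000]
P' = Q + AᵀP(A−BK) = [18.7313 -2.0000; -2.0000 1.0000]
tr(P') = 19.7313


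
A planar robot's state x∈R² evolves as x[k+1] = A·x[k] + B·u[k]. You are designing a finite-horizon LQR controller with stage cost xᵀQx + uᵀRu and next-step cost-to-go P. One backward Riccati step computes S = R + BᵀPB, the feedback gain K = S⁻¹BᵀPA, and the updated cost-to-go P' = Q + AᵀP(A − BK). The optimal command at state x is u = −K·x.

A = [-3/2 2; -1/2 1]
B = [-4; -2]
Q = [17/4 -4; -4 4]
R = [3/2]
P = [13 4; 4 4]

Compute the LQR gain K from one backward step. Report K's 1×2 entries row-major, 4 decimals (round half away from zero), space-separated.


0.3523 -0.4974

BᵀP = [-60.0000 -24.0000]
S = R + BᵀPB = [3/2] + [288.0000] = [289.5000]
BᵀPA = [102.0000 -144.0000]
K = S⁻¹·BᵀPA = [0.3523 -0.4974]
A−BK = [-0.0907 0.0104; 0.2047 0.0052]
AᵀP(A−BK) = [0.3122 -0.2642; -0.2642 0.3731]
P' = Q + AᵀP(A−BK) = [4.5622 -4.2642; -4.2642 4.3731]
tr(P') = 8.9352


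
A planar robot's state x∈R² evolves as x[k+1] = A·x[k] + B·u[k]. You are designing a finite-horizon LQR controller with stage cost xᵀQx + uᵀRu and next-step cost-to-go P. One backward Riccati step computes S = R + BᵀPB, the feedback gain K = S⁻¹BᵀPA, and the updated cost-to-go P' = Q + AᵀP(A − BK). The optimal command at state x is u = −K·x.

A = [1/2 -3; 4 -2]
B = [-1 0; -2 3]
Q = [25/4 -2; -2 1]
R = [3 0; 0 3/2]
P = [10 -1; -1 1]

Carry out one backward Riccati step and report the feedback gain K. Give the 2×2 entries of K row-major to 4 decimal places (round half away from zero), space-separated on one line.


BᵀP = [-8.0000 -1.0000; -3.0000 3.0000]
S = R + BᵀPB = [3 0; 0 3/2] + [10.0000 -3.0000; -3.0000 9.0000] = [13.0000 -3.0000; -3.0000 10.5000]
BᵀPA = [-8.0000 26.0000; 10.5000 3.0000]
K = S⁻¹·BᵀPA = [-0.4118 2.2118; 0.8824 0.9176]
A−BK = [0.0882 -0.7882; 0.5294 -0.3294]
AᵀP(A−BK) = [1.9412 -1.9412; -1.9412 21.7412]
P' = Q + AᵀP(A−BK) = [8.1912 -3.9412; -3.9412 22.7412]
tr(P') = 30.9324

-0.4118 2.2118 0.8824 0.9176


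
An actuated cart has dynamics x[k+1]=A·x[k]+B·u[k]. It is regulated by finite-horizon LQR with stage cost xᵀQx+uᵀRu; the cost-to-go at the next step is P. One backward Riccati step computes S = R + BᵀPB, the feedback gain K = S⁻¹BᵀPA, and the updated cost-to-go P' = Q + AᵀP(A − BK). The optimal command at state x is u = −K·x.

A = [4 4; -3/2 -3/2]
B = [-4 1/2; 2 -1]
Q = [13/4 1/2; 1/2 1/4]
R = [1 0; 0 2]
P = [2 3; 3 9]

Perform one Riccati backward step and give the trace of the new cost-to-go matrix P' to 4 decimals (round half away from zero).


BᵀP = [-2.0000 6.0000; -2.0000 -7.5000]
S = R + BᵀPB = [1 0; 0 2] + [20.0000 -7.0000; -7.0000 6.5000] = [21.0000 -7.0000; -7.0000 8.5000]
BᵀPA = [-17.0000 -17.0000; 3.2500 3.2500]
K = S⁻¹·BᵀPA = [-0.9402 -0.9402; -0.3919 -0.3919]
A−BK = [0.4353 0.4353; -0.0116 -0.0116]
AᵀP(A−BK) = [1.5410 1.5410; 1.5410 1.5410]
P' = Q + AᵀP(A−BK) = [4.7910 2.0410; 2.0410 1.7910]
tr(P') = 6.5820

6.5820


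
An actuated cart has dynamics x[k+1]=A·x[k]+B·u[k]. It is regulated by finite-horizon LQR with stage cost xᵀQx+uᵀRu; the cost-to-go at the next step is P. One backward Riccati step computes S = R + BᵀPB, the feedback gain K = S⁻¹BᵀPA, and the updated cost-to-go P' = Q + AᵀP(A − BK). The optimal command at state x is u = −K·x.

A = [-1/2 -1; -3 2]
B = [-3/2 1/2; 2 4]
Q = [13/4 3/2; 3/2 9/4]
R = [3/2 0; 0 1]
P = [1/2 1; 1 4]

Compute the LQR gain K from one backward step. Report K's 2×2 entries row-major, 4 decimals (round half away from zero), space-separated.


-0.1015 0.2854 -0.7077 0.3060

BᵀP = [1.2500 6.5000; 4.2500 16.5000]
S = R + BᵀPB = [3/2 0; 0 1] + [11.1250 26.6250; 26.6250 68.1250] = [12.6250 26.6250; 26.6250 69.1250]
BᵀPA = [-20.1250 11.7500; -51.6250 28.7500]
K = S⁻¹·BᵀPA = [-0.1015 0.2854; -0.7077 0.3060]
A−BK = [-0.2984 -0.7249; 0.0340 0.2053]
AᵀP(A−BK) = [0.5452 -0.2098; -0.2098 0.3495]
P' = Q + AᵀP(A−BK) = [3.7952 1.2902; 1.2902 2.5995]
tr(P') = 6.3947


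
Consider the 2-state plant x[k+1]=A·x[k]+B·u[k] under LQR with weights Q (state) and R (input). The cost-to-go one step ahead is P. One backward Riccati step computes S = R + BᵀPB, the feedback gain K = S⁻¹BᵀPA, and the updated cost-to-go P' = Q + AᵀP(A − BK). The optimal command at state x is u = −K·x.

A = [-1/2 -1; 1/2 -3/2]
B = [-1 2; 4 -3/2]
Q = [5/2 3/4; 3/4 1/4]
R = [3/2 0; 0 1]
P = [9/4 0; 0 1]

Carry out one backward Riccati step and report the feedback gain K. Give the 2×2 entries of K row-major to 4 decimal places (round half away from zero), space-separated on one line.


BᵀP = [-2.2500 4.0000; 4.5000 -1.5000]
S = R + BᵀPB = [3/2 0; 0 1] + [18.2500 -10.5000; -10.5000 11.2500] = [19.7500 -10.5000; -10.5000 12.2500]
BᵀPA = [3.1250 -3.7500; -3.0000 -2.2500]
K = S⁻¹·BᵀPA = [0.0515 -0.5282; -0.2008 -0.6364]
A−BK = [-0.0470 -0.2553; -0.0071 -0.3417]
AᵀP(A−BK) = [0.0493 0.1164; 0.1164 1.0871]
P' = Q + AᵀP(A−BK) = [2.5493 0.8664; 0.8664 1.3371]
tr(P') = 3.8864

0.0515 -0.5282 -0.2008 -0.6364


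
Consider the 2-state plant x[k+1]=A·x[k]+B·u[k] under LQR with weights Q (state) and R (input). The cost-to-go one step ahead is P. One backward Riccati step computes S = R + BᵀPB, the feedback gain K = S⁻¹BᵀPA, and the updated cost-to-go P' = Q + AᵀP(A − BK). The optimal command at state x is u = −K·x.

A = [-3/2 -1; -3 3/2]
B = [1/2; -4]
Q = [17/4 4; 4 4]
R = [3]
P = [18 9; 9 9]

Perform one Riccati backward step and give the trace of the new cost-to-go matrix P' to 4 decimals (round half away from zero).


BᵀP = [-27.0000 -31.5000]
S = R + BᵀPB = [3] + [112.5000] = [115.5000]
BᵀPA = [135.0000 -20.2500]
K = S⁻¹·BᵀPA = [1.1688 -0.1753]
A−BK = [-2.0844 -0.9123; 1.6753 0.7987]
AᵀP(A−BK) = [44.7078 16.9188; 16.9188 7.6997]
P' = Q + AᵀP(A−BK) = [48.9578 20.9188; 20.9188 11.6997]
tr(P') = 60.6575

60.6575


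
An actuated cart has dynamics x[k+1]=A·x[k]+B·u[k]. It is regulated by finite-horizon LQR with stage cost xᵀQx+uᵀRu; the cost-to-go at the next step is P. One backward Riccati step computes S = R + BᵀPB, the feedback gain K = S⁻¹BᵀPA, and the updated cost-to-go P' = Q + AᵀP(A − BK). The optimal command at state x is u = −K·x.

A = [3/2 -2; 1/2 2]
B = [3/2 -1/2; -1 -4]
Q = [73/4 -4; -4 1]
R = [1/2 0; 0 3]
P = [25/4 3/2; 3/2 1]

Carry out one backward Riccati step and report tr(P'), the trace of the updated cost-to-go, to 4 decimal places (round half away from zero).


20.8914

BᵀP = [7.8750 1.2500; -9.1250 -4.7500]
S = R + BᵀPB = [1/2 0; 0 3] + [10.5625 -8.9375; -8.9375 23.5625] = [11.0625 -8.9375; -8.9375 26.5625]
BᵀPA = [12.4375 -13.2500; -16.0625 8.7500]
K = S⁻¹·BᵀPA = [0.8731 -1.2794; -0.3109 -0.1011]
A−BK = [0.0349 -0.1314; 0.1293 0.3163]
AᵀP(A−BK) = [0.7091 -0.4609; -0.4609 0.9324]
P' = Q + AᵀP(A−BK) = [18.9591 -4.4609; -4.4609 1.9324]
tr(P') = 20.8914


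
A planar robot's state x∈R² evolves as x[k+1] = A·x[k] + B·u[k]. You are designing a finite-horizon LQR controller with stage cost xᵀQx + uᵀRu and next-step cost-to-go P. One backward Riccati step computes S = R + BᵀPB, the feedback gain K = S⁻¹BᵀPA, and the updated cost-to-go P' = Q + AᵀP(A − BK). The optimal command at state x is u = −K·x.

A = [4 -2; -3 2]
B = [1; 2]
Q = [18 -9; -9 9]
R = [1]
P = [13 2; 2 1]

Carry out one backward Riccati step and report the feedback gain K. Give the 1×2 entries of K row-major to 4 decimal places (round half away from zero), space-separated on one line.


2.1538 -1.0000

BᵀP = [17.0000 4.0000]
S = R + BᵀPB = [1] + [25.0000] = [26.0000]
BᵀPA = [56.0000 -26.0000]
K = S⁻¹·BᵀPA = [2.1538 -1.0000]
A−BK = [1.8462 -1.0000; -7.3077 4.0000]
AᵀP(A−BK) = [48.3846 -26.0000; -26.0000 14.0000]
P' = Q + AᵀP(A−BK) = [66.3846 -35.0000; -35.0000 23.0000]
tr(P') = 89.3846


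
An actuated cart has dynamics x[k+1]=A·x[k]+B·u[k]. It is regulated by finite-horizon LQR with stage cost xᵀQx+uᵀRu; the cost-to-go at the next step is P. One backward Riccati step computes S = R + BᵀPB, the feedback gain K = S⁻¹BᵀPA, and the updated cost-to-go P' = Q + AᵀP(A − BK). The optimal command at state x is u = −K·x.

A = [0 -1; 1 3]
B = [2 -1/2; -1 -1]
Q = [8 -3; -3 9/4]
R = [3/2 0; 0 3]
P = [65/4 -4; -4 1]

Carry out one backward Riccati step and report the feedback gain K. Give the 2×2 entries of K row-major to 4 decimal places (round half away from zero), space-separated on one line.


BᵀP = [36.5000 -9.0000; -4.1250 1.0000]
S = R + BᵀPB = [3/2 0; 0 3] + [82.0000 -9.2500; -9.2500 1.0625] = [83.5000 -9.2500; -9.2500 4.0625]
BᵀPA = [-9.0000 -63.5000; 1.0000 7.1250]
K = S⁻¹·BᵀPA = [-0.1077 -0.7572; 0.0010 0.0298]
A−BK = [0.2158 0.5293; 0.8933 2.2726]
AᵀP(A−BK) = [0.0299 0.1556; 0.1556 0.9569]
P' = Q + AᵀP(A−BK) = [8.0299 -2.8444; -2.8444 3.2069]
tr(P') = 11.2368

-0.1077 -0.7572 0.0010 0.0298


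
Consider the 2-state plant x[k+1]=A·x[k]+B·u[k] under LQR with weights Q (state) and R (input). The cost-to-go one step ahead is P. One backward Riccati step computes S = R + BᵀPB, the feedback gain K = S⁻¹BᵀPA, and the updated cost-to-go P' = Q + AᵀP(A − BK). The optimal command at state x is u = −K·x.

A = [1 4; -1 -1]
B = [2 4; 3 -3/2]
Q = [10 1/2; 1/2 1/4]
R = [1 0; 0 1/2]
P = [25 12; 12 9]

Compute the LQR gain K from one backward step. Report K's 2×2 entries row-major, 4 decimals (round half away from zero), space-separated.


BᵀP = [86.0000 51.0000; 82.0000 34.5000]
S = R + BᵀPB = [1 0; 0 1/2] + [325.0000 267.5000; 267.5000 276.2500] = [326.0000 267.5000; 267.5000 276.7500]
BᵀPA = [35.0000 293.0000; 47.5000 293.5000]
K = S⁻¹·BᵀPA = [-0.1618 0.1380; 0.3280 0.9271]
A−BK = [0.0115 0.0155; -0.0225 -0.0235]
AᵀP(A−BK) = [0.0816 0.1315; 0.1315 0.4510]
P' = Q + AᵀP(A−BK) = [10.0816 0.6315; 0.6315 0.7010]
tr(P') = 10.7827

-0.1618 0.1380 0.3280 0.9271


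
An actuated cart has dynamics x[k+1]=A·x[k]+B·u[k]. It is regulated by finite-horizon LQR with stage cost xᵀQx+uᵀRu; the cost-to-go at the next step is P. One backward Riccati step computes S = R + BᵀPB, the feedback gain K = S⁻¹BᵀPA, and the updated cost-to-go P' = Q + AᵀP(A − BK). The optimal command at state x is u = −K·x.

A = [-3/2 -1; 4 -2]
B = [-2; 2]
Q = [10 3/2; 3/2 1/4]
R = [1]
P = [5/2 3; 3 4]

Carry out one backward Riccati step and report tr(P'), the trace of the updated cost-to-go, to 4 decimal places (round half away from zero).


BᵀP = [1.0000 2.0000]
S = R + BᵀPB = [1] + [2.0000] = [3.0000]
BᵀPA = [6.5000 -5.0000]
K = S⁻¹·BᵀPA = [2.1667 -1.6667]
A−BK = [2.8333 -4.3333; -0.3333 1.3333]
AᵀP(A−BK) = [19.5417 -20.4167; -20.4167 22.1667]
P' = Q + AᵀP(A−BK) = [29.5417 -18.9167; -18.9167 22.4167]
tr(P') = 51.9583

51.9583


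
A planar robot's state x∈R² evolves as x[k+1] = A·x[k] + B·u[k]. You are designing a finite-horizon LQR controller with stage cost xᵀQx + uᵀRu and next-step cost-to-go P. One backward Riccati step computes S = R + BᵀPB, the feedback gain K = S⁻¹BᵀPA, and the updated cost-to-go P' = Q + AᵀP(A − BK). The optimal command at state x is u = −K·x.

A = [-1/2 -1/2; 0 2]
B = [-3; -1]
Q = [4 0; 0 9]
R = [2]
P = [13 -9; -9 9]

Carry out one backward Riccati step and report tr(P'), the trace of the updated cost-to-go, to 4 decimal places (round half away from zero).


35.3108

BᵀP = [-30.0000 18.0000]
S = R + BᵀPB = [2] + [72.0000] = [74.0000]
BᵀPA = [15.0000 51.0000]
K = S⁻¹·BᵀPA = [0.2027 0.6892]
A−BK = [0.1081 1.5676; 0.2027 2.6892]
AᵀP(A−BK) = [0.2095 1.9122; 1.9122 22.1014]
P' = Q + AᵀP(A−BK) = [4.2095 1.9122; 1.9122 31.1014]
tr(P') = 35.3108


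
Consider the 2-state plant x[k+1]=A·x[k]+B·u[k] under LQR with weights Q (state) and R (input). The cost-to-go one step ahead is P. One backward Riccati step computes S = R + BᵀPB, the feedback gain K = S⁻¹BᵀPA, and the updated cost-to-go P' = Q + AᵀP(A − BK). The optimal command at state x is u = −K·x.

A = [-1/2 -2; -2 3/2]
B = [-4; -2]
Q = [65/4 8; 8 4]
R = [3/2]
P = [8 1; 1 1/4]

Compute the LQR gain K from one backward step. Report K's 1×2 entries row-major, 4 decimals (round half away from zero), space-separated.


BᵀP = [-34.0000 -4.5000]
S = R + BᵀPB = [3/2] + [145.0000] = [146.5000]
BᵀPA = [26.0000 61.2500]
K = S⁻¹·BᵀPA = [0.1775 0.4181]
A−BK = [0.2099 -0.3276; -1.6451 2.3362]
AᵀP(A−BK) = [0.3857 -0.3703; -0.3703 0.9546]
P' = Q + AᵀP(A−BK) = [16.6357 7.6297; 7.6297 4.9546]
tr(P') = 21.5902

0.1775 0.4181


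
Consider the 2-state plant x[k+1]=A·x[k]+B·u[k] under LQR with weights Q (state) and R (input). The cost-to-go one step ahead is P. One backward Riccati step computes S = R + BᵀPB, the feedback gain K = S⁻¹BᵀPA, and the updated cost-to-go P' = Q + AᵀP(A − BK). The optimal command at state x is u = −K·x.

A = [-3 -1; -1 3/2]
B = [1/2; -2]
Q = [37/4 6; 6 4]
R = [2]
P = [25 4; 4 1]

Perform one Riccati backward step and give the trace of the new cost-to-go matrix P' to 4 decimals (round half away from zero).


230.8529

BᵀP = [4.5000 0.0000]
S = R + BᵀPB = [2] + [2.2500] = [4.2500]
BᵀPA = [-13.5000 -4.5000]
K = S⁻¹·BᵀPA = [-3.1765 -1.0588]
A−BK = [-1.4118 -0.4706; -7.3529 -0.6176]
AᵀP(A−BK) = [207.1176 45.2059; 45.2059 10.4853]
P' = Q + AᵀP(A−BK) = [216.3676 51.2059; 51.2059 14.4853]
tr(P') = 230.8529


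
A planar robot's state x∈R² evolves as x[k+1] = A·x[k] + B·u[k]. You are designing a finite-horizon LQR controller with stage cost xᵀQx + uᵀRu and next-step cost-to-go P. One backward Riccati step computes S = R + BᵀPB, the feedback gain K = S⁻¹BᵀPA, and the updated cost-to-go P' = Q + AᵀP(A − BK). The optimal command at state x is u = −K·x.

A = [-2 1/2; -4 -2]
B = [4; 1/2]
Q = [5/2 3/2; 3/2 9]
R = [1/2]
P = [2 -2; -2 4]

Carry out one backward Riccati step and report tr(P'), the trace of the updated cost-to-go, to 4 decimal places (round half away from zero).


58.6569

BᵀP = [7.0000 -6.0000]
S = R + BᵀPB = [1/2] + [25.0000] = [25.5000]
BᵀPA = [10.0000 15.5000]
K = S⁻¹·BᵀPA = [0.3922 0.6078]
A−BK = [-3.5686 -1.9314; -4.1961 -2.3039]
AᵀP(A−BK) = [36.0784 19.9216; 19.9216 11.0784]
P' = Q + AᵀP(A−BK) = [38.5784 21.4216; 21.4216 20.0784]
tr(P') = 58.6569


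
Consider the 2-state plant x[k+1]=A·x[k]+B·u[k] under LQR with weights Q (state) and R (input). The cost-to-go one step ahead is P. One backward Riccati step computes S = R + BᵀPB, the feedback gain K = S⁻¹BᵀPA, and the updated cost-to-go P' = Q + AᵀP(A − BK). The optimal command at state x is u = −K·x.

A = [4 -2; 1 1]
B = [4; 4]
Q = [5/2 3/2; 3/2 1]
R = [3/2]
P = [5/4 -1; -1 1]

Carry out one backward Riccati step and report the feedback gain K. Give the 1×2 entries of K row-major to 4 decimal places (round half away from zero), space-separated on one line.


0.7273 -0.3636

BᵀP = [1.0000 0.0000]
S = R + BᵀPB = [3/2] + [4.0000] = [5.5000]
BᵀPA = [4.0000 -2.0000]
K = S⁻¹·BᵀPA = [0.7273 -0.3636]
A−BK = [1.0909 -0.5455; -1.9091 2.4545]
AᵀP(A−BK) = [10.0909 -9.5455; -9.5455 9.2727]
P' = Q + AᵀP(A−BK) = [12.5909 -8.0455; -8.0455 10.2727]
tr(P') = 22.8636


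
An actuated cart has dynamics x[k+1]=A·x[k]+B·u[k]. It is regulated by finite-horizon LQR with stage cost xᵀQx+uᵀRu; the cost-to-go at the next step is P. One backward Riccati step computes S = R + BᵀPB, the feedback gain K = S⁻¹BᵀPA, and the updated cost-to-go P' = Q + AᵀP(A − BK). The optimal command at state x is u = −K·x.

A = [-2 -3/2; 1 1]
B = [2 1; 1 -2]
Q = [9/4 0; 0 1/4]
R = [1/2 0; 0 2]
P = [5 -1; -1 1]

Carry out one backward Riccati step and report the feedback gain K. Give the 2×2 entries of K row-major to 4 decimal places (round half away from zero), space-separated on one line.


BᵀP = [9.0000 -1.0000; 7.0000 -3.0000]
S = R + BᵀPB = [1/2 0; 0 2] + [17.0000 11.0000; 11.0000 13.0000] = [17.5000 11.0000; 11.0000 15.0000]
BᵀPA = [-19.0000 -14.5000; -17.0000 -13.5000]
K = S⁻¹·BᵀPA = [-0.6926 -0.4876; -0.6254 -0.5424]
A−BK = [0.0106 0.0177; 0.4417 0.4028]
AᵀP(A−BK) = [1.2085 1.0141; 1.0141 0.8569]
P' = Q + AᵀP(A−BK) = [3.4585 1.0141; 1.0141 1.1069]
tr(P') = 4.5654

-0.6926 -0.4876 -0.6254 -0.5424


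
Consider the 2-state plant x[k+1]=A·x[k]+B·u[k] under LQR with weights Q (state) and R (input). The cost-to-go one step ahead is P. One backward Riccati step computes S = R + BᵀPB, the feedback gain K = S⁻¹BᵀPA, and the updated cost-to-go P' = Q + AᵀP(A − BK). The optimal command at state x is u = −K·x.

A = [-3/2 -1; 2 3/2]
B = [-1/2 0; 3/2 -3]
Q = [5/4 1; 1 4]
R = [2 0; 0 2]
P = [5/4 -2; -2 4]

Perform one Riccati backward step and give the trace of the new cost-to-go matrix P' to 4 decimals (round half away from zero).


7.6899

BᵀP = [-3.6250 7.0000; 6.0000 -12.0000]
S = R + BᵀPB = [2 0; 0 2] + [12.3125 -21.0000; -21.0000 36.0000] = [14.3125 -21.0000; -21.0000 38.0000]
BᵀPA = [19.4375 14.1250; -33.0000 -24.0000]
K = S⁻¹·BᵀPA = [0.4435 0.3183; -0.6233 -0.4557]
A−BK = [-1.2783 -0.8408; -0.5352 -0.3445]
AᵀP(A−BK) = [1.6221 1.1507; 1.1507 0.8177]
P' = Q + AᵀP(A−BK) = [2.8721 2.1507; 2.1507 4.8177]
tr(P') = 7.6899


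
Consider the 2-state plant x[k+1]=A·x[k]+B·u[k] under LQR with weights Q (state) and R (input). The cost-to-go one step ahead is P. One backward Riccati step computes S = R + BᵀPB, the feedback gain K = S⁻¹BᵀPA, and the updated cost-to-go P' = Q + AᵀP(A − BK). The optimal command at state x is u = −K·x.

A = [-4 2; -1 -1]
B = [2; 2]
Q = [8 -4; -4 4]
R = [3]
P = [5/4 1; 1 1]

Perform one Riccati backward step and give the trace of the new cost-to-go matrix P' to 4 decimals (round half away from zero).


17.5500

BᵀP = [4.5000 4.0000]
S = R + BᵀPB = [3] + [17.0000] = [20.0000]
BᵀPA = [-22.0000 5.0000]
K = S⁻¹·BᵀPA = [-1.1000 0.2500]
A−BK = [-1.8000 1.5000; 1.2000 -1.5000]
AᵀP(A−BK) = [4.8000 -1.5000; -1.5000 0.7500]
P' = Q + AᵀP(A−BK) = [12.8000 -5.5000; -5.5000 4.7500]
tr(P') = 17.5500


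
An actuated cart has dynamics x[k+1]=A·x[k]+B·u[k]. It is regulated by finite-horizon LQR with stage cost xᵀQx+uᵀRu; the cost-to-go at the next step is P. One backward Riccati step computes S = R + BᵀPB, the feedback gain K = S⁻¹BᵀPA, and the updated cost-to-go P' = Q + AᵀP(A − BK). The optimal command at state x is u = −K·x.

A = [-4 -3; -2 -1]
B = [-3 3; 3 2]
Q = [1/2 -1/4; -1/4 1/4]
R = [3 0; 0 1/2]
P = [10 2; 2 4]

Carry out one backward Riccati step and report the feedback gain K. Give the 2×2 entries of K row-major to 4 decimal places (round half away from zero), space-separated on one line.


BᵀP = [-24.0000 6.0000; 34.0000 14.0000]
S = R + BᵀPB = [3 0; 0 1/2] + [90.0000 -60.0000; -60.0000 130.0000] = [93.0000 -60.0000; -60.0000 130.5000]
BᵀPA = [84.0000 66.0000; -164.0000 -116.0000]
K = S⁻¹·BᵀPA = [0.1314 0.1936; -1.1963 -0.7999]
A−BK = [-0.0169 -0.0195; -0.0018 0.0188]
AᵀP(A−BK) = [0.7703 0.5574; 0.5574 0.4361]
P' = Q + AᵀP(A−BK) = [1.2703 0.3074; 0.3074 0.6861]
tr(P') = 1.9565

0.1314 0.1936 -1.1963 -0.7999


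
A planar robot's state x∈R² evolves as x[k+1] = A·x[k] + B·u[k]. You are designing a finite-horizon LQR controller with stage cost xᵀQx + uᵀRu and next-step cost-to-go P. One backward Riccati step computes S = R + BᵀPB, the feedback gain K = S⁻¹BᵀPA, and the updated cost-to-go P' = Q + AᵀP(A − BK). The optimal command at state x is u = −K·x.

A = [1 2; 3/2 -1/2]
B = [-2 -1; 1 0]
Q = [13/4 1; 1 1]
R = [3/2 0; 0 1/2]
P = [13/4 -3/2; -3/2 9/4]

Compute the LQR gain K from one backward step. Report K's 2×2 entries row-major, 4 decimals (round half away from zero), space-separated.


BᵀP = [-8.0000 5.2500; -3.2500 1.5000]
S = R + BᵀPB = [3/2 0; 0 1/2] + [21.2500 8.0000; 8.0000 3.2500] = [22.7500 8.0000; 8.0000 3.7500]
BᵀPA = [-0.1250 -18.6250; -1.0000 -7.2500]
K = S⁻¹·BᵀPA = [0.3534 -0.5557; -1.0205 -0.7478]
A−BK = [0.6862 0.1408; 1.1466 0.0557]
AᵀP(A−BK) = [2.8361 0.2452; 0.2452 0.7907]
P' = Q + AᵀP(A−BK) = [6.0861 1.2452; 1.2452 1.7907]
tr(P') = 7.8768

0.3534 -0.5557 -1.0205 -0.7478


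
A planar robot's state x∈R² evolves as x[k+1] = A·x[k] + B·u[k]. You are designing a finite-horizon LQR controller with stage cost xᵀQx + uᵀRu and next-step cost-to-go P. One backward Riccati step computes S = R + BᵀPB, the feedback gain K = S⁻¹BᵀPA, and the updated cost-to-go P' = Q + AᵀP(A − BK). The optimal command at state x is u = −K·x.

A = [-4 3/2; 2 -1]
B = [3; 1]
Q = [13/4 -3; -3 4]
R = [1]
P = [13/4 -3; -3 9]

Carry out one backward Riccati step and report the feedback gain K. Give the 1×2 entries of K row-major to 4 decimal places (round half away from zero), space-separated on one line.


BᵀP = [6.7500 0.0000]
S = R + BᵀPB = [1] + [20.2500] = [21.2500]
BᵀPA = [-27.0000 10.1250]
K = S⁻¹·BᵀPA = [-1.2706 0.4765]
A−BK = [-0.1882 0.0706; 3.2706 -1.4765]
AᵀP(A−BK) = [101.6941 -45.6353; -45.6353 20.4882]
P' = Q + AᵀP(A−BK) = [104.9441 -48.6353; -48.6353 24.4882]
tr(P') = 129.4324

-1.2706 0.4765


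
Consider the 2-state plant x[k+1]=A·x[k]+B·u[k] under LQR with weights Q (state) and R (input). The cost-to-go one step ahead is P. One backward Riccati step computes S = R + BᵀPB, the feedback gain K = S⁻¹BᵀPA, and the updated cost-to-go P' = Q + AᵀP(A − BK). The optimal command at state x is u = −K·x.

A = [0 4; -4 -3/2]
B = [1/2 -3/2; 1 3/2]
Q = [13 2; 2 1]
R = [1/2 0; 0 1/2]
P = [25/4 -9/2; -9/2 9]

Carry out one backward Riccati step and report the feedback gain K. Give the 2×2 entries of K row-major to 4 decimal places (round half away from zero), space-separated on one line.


-2.3471 1.3906 -0.9515 -2.0308

BᵀP = [-1.3750 6.7500; -16.1250 20.2500]
S = R + BᵀPB = [1/2 0; 0 1/2] + [6.0625 12.1875; 12.1875 54.5625] = [6.5625 12.1875; 12.1875 55.0625]
BᵀPA = [-27.0000 -15.6250; -81.0000 -94.8750]
K = S⁻¹·BᵀPA = [-2.3471 1.3906; -0.9515 -2.0308]
A−BK = [-0.2537 0.2584; -0.2256 0.1557]
AᵀP(A−BK) = [3.5524 -0.9515; -0.9515 3.3025]
P' = Q + AᵀP(A−BK) = [16.5524 1.0485; 1.0485 4.3025]
tr(P') = 20.8549


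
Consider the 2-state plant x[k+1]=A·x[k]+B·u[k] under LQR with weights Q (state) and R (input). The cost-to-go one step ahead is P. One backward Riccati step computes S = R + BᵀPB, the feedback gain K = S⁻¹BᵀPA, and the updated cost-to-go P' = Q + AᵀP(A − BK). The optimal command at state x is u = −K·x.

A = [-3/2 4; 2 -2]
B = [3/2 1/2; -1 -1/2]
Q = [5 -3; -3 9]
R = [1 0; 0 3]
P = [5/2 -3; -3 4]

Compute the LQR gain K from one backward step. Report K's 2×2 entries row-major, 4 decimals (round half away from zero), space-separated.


BᵀP = [6.7500 -8.5000; 2.7500 -3.5000]
S = R + BᵀPB = [1 0; 0 3] + [18.6250 7.6250; 7.6250 3.1250] = [19.6250 7.6250; 7.6250 6.1250]
BᵀPA = [-27.1250 44.0000; -11.1250 18.0000]
K = S⁻¹·BᵀPA = [-1.3102 2.1309; -0.1853 0.2860]
A−BK = [0.5579 0.6606; 0.5972 0.2739]
AᵀP(A−BK) = [2.0252 -3.0171; -3.0171 5.0916]
P' = Q + AᵀP(A−BK) = [7.0252 -6.0171; -6.0171 14.0916]
tr(P') = 21.1168

-1.3102 2.1309 -0.1853 0.2860


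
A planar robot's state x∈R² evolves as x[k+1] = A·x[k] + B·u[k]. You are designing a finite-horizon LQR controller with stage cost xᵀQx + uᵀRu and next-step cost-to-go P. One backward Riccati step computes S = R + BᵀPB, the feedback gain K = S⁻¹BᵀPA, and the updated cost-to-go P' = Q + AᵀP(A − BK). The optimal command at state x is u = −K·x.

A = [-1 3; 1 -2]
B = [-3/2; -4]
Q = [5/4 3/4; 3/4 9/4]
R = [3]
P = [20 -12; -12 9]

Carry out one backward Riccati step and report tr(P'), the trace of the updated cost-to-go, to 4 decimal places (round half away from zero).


BᵀP = [18.0000 -18.0000]
S = R + BᵀPB = [3] + [45.0000] = [48.0000]
BᵀPA = [-36.0000 90.0000]
K = S⁻¹·BᵀPA = [-0.7500 1.8750]
A−BK = [-2.1250 5.8125; -2.0000 5.5000]
AᵀP(A−BK) = [26.0000 -70.5000; -70.5000 191.2500]
P' = Q + AᵀP(A−BK) = [27.2500 -69.7500; -69.7500 193.5000]
tr(P') = 220.7500

220.7500


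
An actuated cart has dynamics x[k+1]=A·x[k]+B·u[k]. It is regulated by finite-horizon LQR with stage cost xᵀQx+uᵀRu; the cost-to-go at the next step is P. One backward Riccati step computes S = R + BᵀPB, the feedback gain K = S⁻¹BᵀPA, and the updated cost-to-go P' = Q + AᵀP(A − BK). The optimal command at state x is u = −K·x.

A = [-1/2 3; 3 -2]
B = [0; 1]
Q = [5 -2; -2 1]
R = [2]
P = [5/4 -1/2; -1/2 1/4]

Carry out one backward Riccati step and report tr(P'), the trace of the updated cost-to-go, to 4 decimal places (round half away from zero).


26.0903

BᵀP = [-0.5000 0.2500]
S = R + BᵀPB = [2] + [0.2500] = [2.2500]
BᵀPA = [1.0000 -2.0000]
K = S⁻¹·BᵀPA = [0.4444 -0.8889]
A−BK = [-0.5000 3.0000; 2.5556 -1.1111]
AᵀP(A−BK) = [3.6181 -7.4861; -7.4861 16.4722]
P' = Q + AᵀP(A−BK) = [8.6181 -9.4861; -9.4861 17.4722]
tr(P') = 26.0903


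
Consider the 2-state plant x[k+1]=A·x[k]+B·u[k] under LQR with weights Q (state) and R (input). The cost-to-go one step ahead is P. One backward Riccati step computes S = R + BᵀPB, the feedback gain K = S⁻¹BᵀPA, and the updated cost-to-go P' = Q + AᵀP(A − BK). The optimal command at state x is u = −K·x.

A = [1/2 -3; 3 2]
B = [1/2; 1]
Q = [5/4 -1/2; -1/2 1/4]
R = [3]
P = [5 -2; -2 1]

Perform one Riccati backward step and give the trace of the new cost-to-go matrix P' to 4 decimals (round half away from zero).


BᵀP = [0.5000 0.0000]
S = R + BᵀPB = [3] + [0.2500] = [3.2500]
BᵀPA = [0.2500 -1.5000]
K = S⁻¹·BᵀPA = [0.0769 -0.4615]
A−BK = [0.4615 -2.7692; 2.9231 2.4615]
AᵀP(A−BK) = [4.2308 14.6154; 14.6154 72.3077]
P' = Q + AᵀP(A−BK) = [5.4808 14.1154; 14.1154 72.5577]
tr(P') = 78.0385

78.0385


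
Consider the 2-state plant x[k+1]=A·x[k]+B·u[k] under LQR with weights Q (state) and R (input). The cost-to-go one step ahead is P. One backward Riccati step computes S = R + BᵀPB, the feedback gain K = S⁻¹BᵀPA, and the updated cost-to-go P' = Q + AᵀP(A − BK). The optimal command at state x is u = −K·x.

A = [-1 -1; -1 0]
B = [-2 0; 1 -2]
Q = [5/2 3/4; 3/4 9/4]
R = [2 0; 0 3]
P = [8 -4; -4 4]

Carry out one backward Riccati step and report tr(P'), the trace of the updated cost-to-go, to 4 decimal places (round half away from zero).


BᵀP = [-20.0000 12.0000; 8.0000 -8.0000]
S = R + BᵀPB = [2 0; 0 3] + [52.0000 -24.0000; -24.0000 16.0000] = [54.0000 -24.0000; -24.0000 19.0000]
BᵀPA = [8.0000 20.0000; 0.0000 -8.0000]
K = S⁻¹·BᵀPA = [0.3378 0.4178; 0.4267 0.1067]
A−BK = [-0.3244 -0.1644; -0.4844 -0.2044]
AᵀP(A−BK) = [1.2978 0.6578; 0.6578 0.4978]
P' = Q + AᵀP(A−BK) = [3.7978 1.4078; 1.4078 2.7478]
tr(P') = 6.5456

6.5456


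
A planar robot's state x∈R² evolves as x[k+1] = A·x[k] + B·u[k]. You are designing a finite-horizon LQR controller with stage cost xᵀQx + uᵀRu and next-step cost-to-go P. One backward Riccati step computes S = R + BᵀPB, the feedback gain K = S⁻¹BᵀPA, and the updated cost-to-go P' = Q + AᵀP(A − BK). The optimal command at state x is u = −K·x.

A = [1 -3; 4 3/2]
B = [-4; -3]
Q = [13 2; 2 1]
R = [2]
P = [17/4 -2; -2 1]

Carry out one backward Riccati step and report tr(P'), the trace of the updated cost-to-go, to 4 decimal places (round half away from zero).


21.2258

BᵀP = [-11.0000 5.0000]
S = R + BᵀPB = [2] + [29.0000] = [31.0000]
BᵀPA = [9.0000 40.5000]
K = S⁻¹·BᵀPA = [0.2903 1.3065]
A−BK = [2.1613 2.2258; 4.8710 5.4194]
AᵀP(A−BK) = [1.6371 2.4919; 2.4919 5.5887]
P' = Q + AᵀP(A−BK) = [14.6371 4.4919; 4.4919 6.5887]
tr(P') = 21.2258


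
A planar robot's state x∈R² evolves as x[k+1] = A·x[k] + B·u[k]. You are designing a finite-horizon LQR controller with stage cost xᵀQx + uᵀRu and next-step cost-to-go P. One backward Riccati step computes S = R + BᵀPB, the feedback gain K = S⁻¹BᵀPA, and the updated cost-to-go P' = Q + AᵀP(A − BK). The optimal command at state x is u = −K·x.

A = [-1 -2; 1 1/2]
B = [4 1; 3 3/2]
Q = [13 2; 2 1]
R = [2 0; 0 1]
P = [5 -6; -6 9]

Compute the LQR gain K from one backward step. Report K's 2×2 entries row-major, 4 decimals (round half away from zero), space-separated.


BᵀP = [2.0000 3.0000; -4.0000 7.5000]
S = R + BᵀPB = [2 0; 0 1] + [17.0000 6.5000; 6.5000 7.2500] = [19.0000 6.5000; 6.5000 8.2500]
BᵀPA = [1.0000 -2.5000; 11.5000 11.7500]
K = S⁻¹·BᵀPA = [-0.5808 -0.8472; 1.8515 2.0917]
A−BK = [-0.5284 -0.7031; -0.0349 -0.0961]
AᵀP(A−BK) = [5.2882 6.2926; 6.2926 7.5546]
P' = Q + AᵀP(A−BK) = [18.2882 8.2926; 8.2926 8.5546]
tr(P') = 26.8428

-0.5808 -0.8472 1.8515 2.0917


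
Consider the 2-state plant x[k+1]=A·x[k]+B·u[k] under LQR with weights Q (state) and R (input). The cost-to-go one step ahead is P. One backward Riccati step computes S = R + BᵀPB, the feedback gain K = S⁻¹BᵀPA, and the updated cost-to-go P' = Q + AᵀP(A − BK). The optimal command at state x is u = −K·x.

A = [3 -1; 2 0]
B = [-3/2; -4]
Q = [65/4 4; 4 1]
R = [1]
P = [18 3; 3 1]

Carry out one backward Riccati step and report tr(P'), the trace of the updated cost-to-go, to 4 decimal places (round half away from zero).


28.9398

BᵀP = [-39.0000 -8.5000]
S = R + BᵀPB = [1] + [92.5000] = [93.5000]
BᵀPA = [-134.0000 39.0000]
K = S⁻¹·BᵀPA = [-1.4332 0.4171]
A−BK = [0.8503 -0.3743; -3.7326 1.6684]
AᵀP(A−BK) = [9.9572 -4.1070; -4.1070 1.7326]
P' = Q + AᵀP(A−BK) = [26.2072 -0.1070; -0.1070 2.7326]
tr(P') = 28.9398


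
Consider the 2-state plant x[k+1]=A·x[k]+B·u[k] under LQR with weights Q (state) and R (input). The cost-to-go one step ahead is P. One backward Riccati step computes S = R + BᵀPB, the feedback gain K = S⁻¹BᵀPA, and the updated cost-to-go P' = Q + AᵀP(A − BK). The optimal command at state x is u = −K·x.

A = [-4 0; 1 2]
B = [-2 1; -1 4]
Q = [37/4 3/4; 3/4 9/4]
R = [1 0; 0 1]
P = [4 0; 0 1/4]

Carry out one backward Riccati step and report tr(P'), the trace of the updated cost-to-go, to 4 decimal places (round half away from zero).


17.0253

BᵀP = [-8.0000 -0.2500; 4.0000 1.0000]
S = R + BᵀPB = [1 0; 0 1] + [16.2500 -9.0000; -9.0000 8.0000] = [17.2500 -9.0000; -9.0000 9.0000]
BᵀPA = [31.7500 -0.5000; -15.0000 2.0000]
K = S⁻¹·BᵀPA = [2.0303 0.1818; 0.3636 0.4040]
A−BK = [-0.3030 -0.0404; 1.5758 0.5657]
AᵀP(A−BK) = [5.2424 0.7879; 0.7879 0.2828]
P' = Q + AᵀP(A−BK) = [14.4924 1.5379; 1.5379 2.5328]
tr(P') = 17.0253


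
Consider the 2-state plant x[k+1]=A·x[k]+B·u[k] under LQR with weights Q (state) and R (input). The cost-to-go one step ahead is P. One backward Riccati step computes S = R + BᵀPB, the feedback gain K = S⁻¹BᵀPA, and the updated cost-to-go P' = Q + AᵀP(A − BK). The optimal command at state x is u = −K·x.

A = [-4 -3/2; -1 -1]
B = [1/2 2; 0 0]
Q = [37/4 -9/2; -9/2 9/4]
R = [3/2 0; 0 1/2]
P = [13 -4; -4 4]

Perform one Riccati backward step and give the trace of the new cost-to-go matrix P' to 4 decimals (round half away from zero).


BᵀP = [6.5000 -2.0000; 26.0000 -8.0000]
S = R + BᵀPB = [3/2 0; 0 1/2] + [3.2500 13.0000; 13.0000 52.0000] = [4.7500 13.0000; 13.0000 52.5000]
BᵀPA = [-24.0000 -7.7500; -96.0000 -31.0000]
K = S⁻¹·BᵀPA = [-0.1493 -0.0482; -1.7916 -0.5785]
A−BK = [-0.3421 -0.3188; -1.0000 -1.0000]
AᵀP(A−BK) = [4.4230 3.3033; 3.3033 2.9417]
P' = Q + AᵀP(A−BK) = [13.6730 -1.1967; -1.1967 5.1917]
tr(P') = 18.8647

18.8647


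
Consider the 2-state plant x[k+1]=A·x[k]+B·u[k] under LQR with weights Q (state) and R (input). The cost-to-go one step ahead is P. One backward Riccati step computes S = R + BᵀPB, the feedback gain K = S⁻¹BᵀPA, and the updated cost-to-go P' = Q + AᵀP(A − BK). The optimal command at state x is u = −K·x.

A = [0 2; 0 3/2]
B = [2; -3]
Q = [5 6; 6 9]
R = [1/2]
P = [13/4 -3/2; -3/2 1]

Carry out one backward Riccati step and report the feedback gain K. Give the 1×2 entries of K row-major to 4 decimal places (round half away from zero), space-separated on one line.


0.0000 0.3210

BᵀP = [11.0000 -6.0000]
S = R + BᵀPB = [1/2] + [40.0000] = [40.5000]
BᵀPA = [0.0000 13.0000]
K = S⁻¹·BᵀPA = [0.0000 0.3210]
A−BK = [0.0000 1.3580; 0.0000 2.4630]
AᵀP(A−BK) = [0.0000 0.0000; 0.0000 2.0772]
P' = Q + AᵀP(A−BK) = [5.0000 6.0000; 6.0000 11.0772]
tr(P') = 16.0772


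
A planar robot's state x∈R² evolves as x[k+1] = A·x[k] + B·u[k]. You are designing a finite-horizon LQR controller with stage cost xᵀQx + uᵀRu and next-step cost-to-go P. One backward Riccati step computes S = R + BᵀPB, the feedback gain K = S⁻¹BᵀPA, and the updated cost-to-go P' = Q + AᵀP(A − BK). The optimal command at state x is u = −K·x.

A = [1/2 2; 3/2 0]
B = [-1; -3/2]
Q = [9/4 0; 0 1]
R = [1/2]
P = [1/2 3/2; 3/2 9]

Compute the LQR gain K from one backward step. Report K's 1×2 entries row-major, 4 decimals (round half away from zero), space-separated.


BᵀP = [-2.7500 -15.0000]
S = R + BᵀPB = [1/2] + [25.2500] = [25.7500]
BᵀPA = [-23.8750 -5.5000]
K = S⁻¹·BᵀPA = [-0.9272 -0.2136]
A−BK = [-0.4272 1.7864; 0.1092 -0.3204]
AᵀP(A−BK) = [0.4885 -0.0995; -0.0995 0.8252]
P' = Q + AᵀP(A−BK) = [2.7385 -0.0995; -0.0995 1.8252]
tr(P') = 4.5637

-0.9272 -0.2136


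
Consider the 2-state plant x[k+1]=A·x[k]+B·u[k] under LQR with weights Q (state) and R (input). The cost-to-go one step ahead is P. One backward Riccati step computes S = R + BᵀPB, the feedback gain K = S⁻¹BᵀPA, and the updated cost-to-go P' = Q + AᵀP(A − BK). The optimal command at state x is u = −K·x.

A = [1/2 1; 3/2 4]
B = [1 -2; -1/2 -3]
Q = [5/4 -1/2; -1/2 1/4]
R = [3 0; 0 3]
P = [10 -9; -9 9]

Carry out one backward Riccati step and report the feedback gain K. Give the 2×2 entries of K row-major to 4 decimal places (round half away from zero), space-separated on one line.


-0.3636 -1.1672 -0.3636 -0.9736

BᵀP = [14.5000 -13.5000; 7.0000 -9.0000]
S = R + BᵀPB = [3 0; 0 3] + [21.2500 11.5000; 11.5000 13.0000] = [24.2500 11.5000; 11.5000 16.0000]
BᵀPA = [-13.0000 -39.5000; -10.0000 -29.0000]
K = S⁻¹·BᵀPA = [-0.3636 -1.1672; -0.3636 -0.9736]
A−BK = [0.1364 0.2199; 0.2273 0.4956]
AᵀP(A−BK) = [0.8864 2.5909; 2.5909 7.6628]
P' = Q + AᵀP(A−BK) = [2.1364 2.0909; 2.0909 7.9128]
tr(P') = 10.0491


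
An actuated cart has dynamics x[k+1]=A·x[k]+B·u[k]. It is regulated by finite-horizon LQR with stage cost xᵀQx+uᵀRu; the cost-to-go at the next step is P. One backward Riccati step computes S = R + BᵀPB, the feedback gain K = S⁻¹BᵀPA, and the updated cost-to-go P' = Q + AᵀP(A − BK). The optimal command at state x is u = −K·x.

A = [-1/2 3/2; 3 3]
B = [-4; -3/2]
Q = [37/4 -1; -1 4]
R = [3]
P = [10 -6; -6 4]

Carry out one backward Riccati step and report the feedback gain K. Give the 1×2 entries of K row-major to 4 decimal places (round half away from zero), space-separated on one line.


BᵀP = [-31.0000 18.0000]
S = R + BᵀPB = [3] + [97.0000] = [100.0000]
BᵀPA = [69.5000 7.5000]
K = S⁻¹·BᵀPA = [0.6950 0.0750]
A−BK = [2.2800 1.8000; 4.0425 3.1125]
AᵀP(A−BK) = [8.1975 5.2875; 5.2875 3.9375]
P' = Q + AᵀP(A−BK) = [17.4475 4.2875; 4.2875 7.9375]
tr(P') = 25.3850

0.6950 0.0750
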